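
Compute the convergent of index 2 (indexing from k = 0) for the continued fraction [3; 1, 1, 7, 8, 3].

Using pₖ = aₖpₖ₋₁ + pₖ₋₂, qₖ = aₖqₖ₋₁ + qₖ₋₂ (with p₋₁=1, p₋₂=0, q₋₁=0, q₋₂=1):
  k=0: a=3, p=3, q=1
  k=1: a=1, p=4, q=1
  k=2: a=1, p=7, q=2

7/2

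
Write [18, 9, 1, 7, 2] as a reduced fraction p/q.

3041/168

Using pₖ = aₖpₖ₋₁ + pₖ₋₂ and qₖ = aₖqₖ₋₁ + qₖ₋₂:
  k=0: a=18, p=18, q=1
  k=1: a=9, p=163, q=9
  k=2: a=1, p=181, q=10
  k=3: a=7, p=1430, q=79
  k=4: a=2, p=3041, q=168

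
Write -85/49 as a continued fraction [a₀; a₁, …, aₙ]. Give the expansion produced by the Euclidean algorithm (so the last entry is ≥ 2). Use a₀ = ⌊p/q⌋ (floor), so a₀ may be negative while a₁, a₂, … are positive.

-85 = -2*49 + 13
49 = 3*13 + 10
13 = 1*10 + 3
10 = 3*3 + 1
3 = 3*1 + 0  (stop)
So -85/49 = [-2; 3, 1, 3, 3].

[-2; 3, 1, 3, 3]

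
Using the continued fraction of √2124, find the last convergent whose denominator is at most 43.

1060/23

√2124 = [46; 11, 1, 1, 22, 1, 1, 11, 92, …] (period length 8).
Convergents:
  p_0/q_0 = 46/1
  p_1/q_1 = 507/11
  p_2/q_2 = 553/12
  p_3/q_3 = 1060/23
  p_4/q_4 = 23873/518
q_3 = 23 ≤ 43 < 518 = q_4, so the answer is 1060/23.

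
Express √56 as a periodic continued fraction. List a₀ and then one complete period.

a₀ = ⌊√56⌋ = 7.
With m₀=0, d₀=1 and mₖ₊₁ = dₖaₖ − mₖ, dₖ₊₁ = (n − mₖ₊₁²)/dₖ, aₖ₊₁ = ⌊(a₀+mₖ₊₁)/dₖ₊₁⌋:
  k=1: m=7, d=7, a=2
  k=2: m=7, d=1, a=14
d=1 and a=2a₀=14 at k=2, so the next step gives (m, d) = (7, 7) again — its k=1 value — and the period has length 2.

[7; 2, 14]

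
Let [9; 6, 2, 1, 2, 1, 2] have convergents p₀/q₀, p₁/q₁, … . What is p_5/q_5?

641/70

Using pₖ = aₖpₖ₋₁ + pₖ₋₂, qₖ = aₖqₖ₋₁ + qₖ₋₂ (with p₋₁=1, p₋₂=0, q₋₁=0, q₋₂=1):
  k=0: a=9, p=9, q=1
  k=1: a=6, p=55, q=6
  k=2: a=2, p=119, q=13
  k=3: a=1, p=174, q=19
  k=4: a=2, p=467, q=51
  k=5: a=1, p=641, q=70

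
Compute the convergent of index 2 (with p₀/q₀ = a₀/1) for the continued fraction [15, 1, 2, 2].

47/3

Using pₖ = aₖpₖ₋₁ + pₖ₋₂, qₖ = aₖqₖ₋₁ + qₖ₋₂ (with p₋₁=1, p₋₂=0, q₋₁=0, q₋₂=1):
  k=0: a=15, p=15, q=1
  k=1: a=1, p=16, q=1
  k=2: a=2, p=47, q=3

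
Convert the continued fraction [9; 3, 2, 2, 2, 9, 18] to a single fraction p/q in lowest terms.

Fold from the inside: start with 18/1.
  9 + 1/18 = 163/18
  2 + 18/163 = 344/163
  2 + 163/344 = 851/344
  2 + 344/851 = 2046/851
  3 + 851/2046 = 6989/2046
  9 + 2046/6989 = 64947/6989

64947/6989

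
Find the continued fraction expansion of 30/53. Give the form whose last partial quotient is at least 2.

30 = 0×53 + 30
53 = 1×30 + 23
30 = 1×23 + 7
23 = 3×7 + 2
7 = 3×2 + 1
2 = 2×1 + 0  (stop)
So 30/53 = [0; 1, 1, 3, 3, 2].

[0; 1, 1, 3, 3, 2]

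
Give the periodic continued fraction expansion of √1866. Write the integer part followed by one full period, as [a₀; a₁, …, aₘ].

a₀ = ⌊√1866⌋ = 43.
With m₀=0, d₀=1 and mₖ₊₁ = dₖaₖ − mₖ, dₖ₊₁ = (n − mₖ₊₁²)/dₖ, aₖ₊₁ = ⌊(a₀+mₖ₊₁)/dₖ₊₁⌋:
  k=1: m=43, d=17, a=5
  k=2: m=42, d=6, a=14
  k=3: m=42, d=17, a=5
  k=4: m=43, d=1, a=86
d=1 and a=2a₀=86 at k=4, so the next step gives (m, d) = (43, 17) again — its k=1 value — and the period has length 4.

[43; 5, 14, 5, 86]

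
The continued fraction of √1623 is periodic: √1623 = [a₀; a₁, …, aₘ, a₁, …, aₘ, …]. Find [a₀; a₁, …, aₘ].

[40; 3, 2, 26, 2, 3, 80]

a₀ = ⌊√1623⌋ = 40.
With m₀=0, d₀=1 and mₖ₊₁ = dₖaₖ − mₖ, dₖ₊₁ = (n − mₖ₊₁²)/dₖ, aₖ₊₁ = ⌊(a₀+mₖ₊₁)/dₖ₊₁⌋:
  k=1: m=40, d=23, a=3
  k=2: m=29, d=34, a=2
  k=3: m=39, d=3, a=26
  k=4: m=39, d=34, a=2
  k=5: m=29, d=23, a=3
  k=6: m=40, d=1, a=80
d=1 and a=2a₀=80 at k=6, so the next step gives (m, d) = (40, 23) again — its k=1 value — and the period has length 6.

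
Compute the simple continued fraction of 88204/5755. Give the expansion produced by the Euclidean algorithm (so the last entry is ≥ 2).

[15; 3, 15, 1, 12, 9]

88204 = 15*5755 + 1879
5755 = 3*1879 + 118
1879 = 15*118 + 109
118 = 1*109 + 9
109 = 12*9 + 1
9 = 9*1 + 0  (stop)
So 88204/5755 = [15; 3, 15, 1, 12, 9].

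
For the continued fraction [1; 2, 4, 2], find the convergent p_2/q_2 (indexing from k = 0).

13/9

Using pₖ = aₖpₖ₋₁ + pₖ₋₂, qₖ = aₖqₖ₋₁ + qₖ₋₂ (with p₋₁=1, p₋₂=0, q₋₁=0, q₋₂=1):
  k=0: a=1, p=1, q=1
  k=1: a=2, p=3, q=2
  k=2: a=4, p=13, q=9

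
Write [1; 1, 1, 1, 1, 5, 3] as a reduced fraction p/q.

143/89

Using pₖ = aₖpₖ₋₁ + pₖ₋₂ and qₖ = aₖqₖ₋₁ + qₖ₋₂:
  k=0: a=1, p=1, q=1
  k=1: a=1, p=2, q=1
  k=2: a=1, p=3, q=2
  k=3: a=1, p=5, q=3
  k=4: a=1, p=8, q=5
  k=5: a=5, p=45, q=28
  k=6: a=3, p=143, q=89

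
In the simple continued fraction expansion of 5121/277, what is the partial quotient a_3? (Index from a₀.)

5121 = 18·277 + 135   →  a_0 = 18
277 = 2·135 + 7   →  a_1 = 2
135 = 19·7 + 2   →  a_2 = 19
7 = 3·2 + 1   →  a_3 = 3

3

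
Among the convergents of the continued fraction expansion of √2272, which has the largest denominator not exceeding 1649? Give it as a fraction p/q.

40897/858

√2272 = [47; 1, 1, 1, 94, …] (period length 4).
Convergents:
  p_0/q_0 = 47/1
  p_1/q_1 = 48/1
  p_2/q_2 = 95/2
  p_3/q_3 = 143/3
  p_4/q_4 = 13537/284
  p_5/q_5 = 13680/287
  p_6/q_6 = 27217/571
  p_7/q_7 = 40897/858
  p_8/q_8 = 3871535/81223
q_7 = 858 ≤ 1649 < 81223 = q_8, so the answer is 40897/858.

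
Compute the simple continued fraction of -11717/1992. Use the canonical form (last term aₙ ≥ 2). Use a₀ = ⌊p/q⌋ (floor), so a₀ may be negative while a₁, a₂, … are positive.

[-6; 8, 2, 10, 5, 2]

-11717 = -6*1992 + 235
1992 = 8*235 + 112
235 = 2*112 + 11
112 = 10*11 + 2
11 = 5*2 + 1
2 = 2*1 + 0  (stop)
So -11717/1992 = [-6; 8, 2, 10, 5, 2].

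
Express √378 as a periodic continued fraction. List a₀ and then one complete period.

[19; 2, 3, 1, 4, 1, 3, 2, 38]

a₀ = ⌊√378⌋ = 19.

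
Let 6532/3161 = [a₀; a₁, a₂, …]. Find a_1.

6532 = 2·3161 + 210   →  a_0 = 2
3161 = 15·210 + 11   →  a_1 = 15

15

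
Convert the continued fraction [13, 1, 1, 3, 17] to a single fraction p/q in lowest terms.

1642/121

Using pₖ = aₖpₖ₋₁ + pₖ₋₂ and qₖ = aₖqₖ₋₁ + qₖ₋₂:
  k=0: a=13, p=13, q=1
  k=1: a=1, p=14, q=1
  k=2: a=1, p=27, q=2
  k=3: a=3, p=95, q=7
  k=4: a=17, p=1642, q=121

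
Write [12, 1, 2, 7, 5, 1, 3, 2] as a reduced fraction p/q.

14850/1171

Fold from the inside: start with 2/1.
  3 + 1/2 = 7/2
  1 + 2/7 = 9/7
  5 + 7/9 = 52/9
  7 + 9/52 = 373/52
  2 + 52/373 = 798/373
  1 + 373/798 = 1171/798
  12 + 798/1171 = 14850/1171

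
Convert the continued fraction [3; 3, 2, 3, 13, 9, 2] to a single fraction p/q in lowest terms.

20108/6109

Using pₖ = aₖpₖ₋₁ + pₖ₋₂ and qₖ = aₖqₖ₋₁ + qₖ₋₂:
  k=0: a=3, p=3, q=1
  k=1: a=3, p=10, q=3
  k=2: a=2, p=23, q=7
  k=3: a=3, p=79, q=24
  k=4: a=13, p=1050, q=319
  k=5: a=9, p=9529, q=2895
  k=6: a=2, p=20108, q=6109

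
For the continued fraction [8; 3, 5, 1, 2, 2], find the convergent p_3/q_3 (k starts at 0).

Using pₖ = aₖpₖ₋₁ + pₖ₋₂, qₖ = aₖqₖ₋₁ + qₖ₋₂ (with p₋₁=1, p₋₂=0, q₋₁=0, q₋₂=1):
  k=0: a=8, p=8, q=1
  k=1: a=3, p=25, q=3
  k=2: a=5, p=133, q=16
  k=3: a=1, p=158, q=19

158/19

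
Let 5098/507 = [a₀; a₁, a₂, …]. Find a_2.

5098 = 10·507 + 28   →  a_0 = 10
507 = 18·28 + 3   →  a_1 = 18
28 = 9·3 + 1   →  a_2 = 9

9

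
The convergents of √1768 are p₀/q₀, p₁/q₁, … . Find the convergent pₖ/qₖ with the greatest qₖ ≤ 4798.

74214/1765

√1768 = [42; 21, 84, …] (period length 2).
Convergents:
  p_0/q_0 = 42/1
  p_1/q_1 = 883/21
  p_2/q_2 = 74214/1765
  p_3/q_3 = 1559377/37086
q_2 = 1765 ≤ 4798 < 37086 = q_3, so the answer is 74214/1765.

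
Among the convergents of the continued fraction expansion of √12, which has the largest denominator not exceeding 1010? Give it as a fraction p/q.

1351/390

√12 = [3; 2, 6, …] (period length 2).
Convergents:
  p_0/q_0 = 3/1
  p_1/q_1 = 7/2
  p_2/q_2 = 45/13
  p_3/q_3 = 97/28
  p_4/q_4 = 627/181
  p_5/q_5 = 1351/390
  p_6/q_6 = 8733/2521
q_5 = 390 ≤ 1010 < 2521 = q_6, so the answer is 1351/390.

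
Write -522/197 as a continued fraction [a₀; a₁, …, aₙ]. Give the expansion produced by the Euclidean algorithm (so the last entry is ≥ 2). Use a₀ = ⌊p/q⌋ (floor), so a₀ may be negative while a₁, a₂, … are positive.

-522 = -3×197 + 69
197 = 2×69 + 59
69 = 1×59 + 10
59 = 5×10 + 9
10 = 1×9 + 1
9 = 9×1 + 0  (stop)
So -522/197 = [-3; 2, 1, 5, 1, 9].

[-3; 2, 1, 5, 1, 9]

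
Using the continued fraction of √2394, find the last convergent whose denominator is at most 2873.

√2394 = [48; 1, 12, 1, 96, …] (period length 4).
Convergents:
  p_0/q_0 = 48/1
  p_1/q_1 = 49/1
  p_2/q_2 = 636/13
  p_3/q_3 = 685/14
  p_4/q_4 = 66396/1357
  p_5/q_5 = 67081/1371
  p_6/q_6 = 871368/17809
q_5 = 1371 ≤ 2873 < 17809 = q_6, so the answer is 67081/1371.

67081/1371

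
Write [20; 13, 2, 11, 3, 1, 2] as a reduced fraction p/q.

Fold from the inside: start with 2/1.
  1 + 1/2 = 3/2
  3 + 2/3 = 11/3
  11 + 3/11 = 124/11
  2 + 11/124 = 259/124
  13 + 124/259 = 3491/259
  20 + 259/3491 = 70079/3491

70079/3491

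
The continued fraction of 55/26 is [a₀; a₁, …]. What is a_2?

1

55 = 2·26 + 3   →  a_0 = 2
26 = 8·3 + 2   →  a_1 = 8
3 = 1·2 + 1   →  a_2 = 1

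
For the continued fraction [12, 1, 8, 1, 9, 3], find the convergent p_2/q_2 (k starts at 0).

116/9

Using pₖ = aₖpₖ₋₁ + pₖ₋₂, qₖ = aₖqₖ₋₁ + qₖ₋₂ (with p₋₁=1, p₋₂=0, q₋₁=0, q₋₂=1):
  k=0: a=12, p=12, q=1
  k=1: a=1, p=13, q=1
  k=2: a=8, p=116, q=9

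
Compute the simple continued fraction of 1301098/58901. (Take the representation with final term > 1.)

1301098 = 22·58901 + 5276
58901 = 11·5276 + 865
5276 = 6·865 + 86
865 = 10·86 + 5
86 = 17·5 + 1
5 = 5·1 + 0  (stop)
So 1301098/58901 = [22; 11, 6, 10, 17, 5].

[22; 11, 6, 10, 17, 5]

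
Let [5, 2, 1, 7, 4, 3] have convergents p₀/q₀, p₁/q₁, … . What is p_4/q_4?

508/95

Using pₖ = aₖpₖ₋₁ + pₖ₋₂, qₖ = aₖqₖ₋₁ + qₖ₋₂ (with p₋₁=1, p₋₂=0, q₋₁=0, q₋₂=1):
  k=0: a=5, p=5, q=1
  k=1: a=2, p=11, q=2
  k=2: a=1, p=16, q=3
  k=3: a=7, p=123, q=23
  k=4: a=4, p=508, q=95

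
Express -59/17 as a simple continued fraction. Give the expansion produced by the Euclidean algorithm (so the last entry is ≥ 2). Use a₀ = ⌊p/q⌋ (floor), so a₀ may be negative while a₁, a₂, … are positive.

-59 = -4×17 + 9
17 = 1×9 + 8
9 = 1×8 + 1
8 = 8×1 + 0  (stop)
So -59/17 = [-4; 1, 1, 8].

[-4; 1, 1, 8]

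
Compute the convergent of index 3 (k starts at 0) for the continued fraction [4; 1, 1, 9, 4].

Using pₖ = aₖpₖ₋₁ + pₖ₋₂, qₖ = aₖqₖ₋₁ + qₖ₋₂ (with p₋₁=1, p₋₂=0, q₋₁=0, q₋₂=1):
  k=0: a=4, p=4, q=1
  k=1: a=1, p=5, q=1
  k=2: a=1, p=9, q=2
  k=3: a=9, p=86, q=19

86/19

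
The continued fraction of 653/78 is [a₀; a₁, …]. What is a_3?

2

653 = 8·78 + 29   →  a_0 = 8
78 = 2·29 + 20   →  a_1 = 2
29 = 1·20 + 9   →  a_2 = 1
20 = 2·9 + 2   →  a_3 = 2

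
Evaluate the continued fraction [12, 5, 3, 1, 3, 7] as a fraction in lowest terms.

Using pₖ = aₖpₖ₋₁ + pₖ₋₂ and qₖ = aₖqₖ₋₁ + qₖ₋₂:
  k=0: a=12, p=12, q=1
  k=1: a=5, p=61, q=5
  k=2: a=3, p=195, q=16
  k=3: a=1, p=256, q=21
  k=4: a=3, p=963, q=79
  k=5: a=7, p=6997, q=574

6997/574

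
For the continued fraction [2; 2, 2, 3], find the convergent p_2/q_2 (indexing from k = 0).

Using pₖ = aₖpₖ₋₁ + pₖ₋₂, qₖ = aₖqₖ₋₁ + qₖ₋₂ (with p₋₁=1, p₋₂=0, q₋₁=0, q₋₂=1):
  k=0: a=2, p=2, q=1
  k=1: a=2, p=5, q=2
  k=2: a=2, p=12, q=5

12/5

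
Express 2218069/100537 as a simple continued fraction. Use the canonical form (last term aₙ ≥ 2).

2218069 = 22×100537 + 6255
100537 = 16×6255 + 457
6255 = 13×457 + 314
457 = 1×314 + 143
314 = 2×143 + 28
143 = 5×28 + 3
28 = 9×3 + 1
3 = 3×1 + 0  (stop)
So 2218069/100537 = [22; 16, 13, 1, 2, 5, 9, 3].

[22; 16, 13, 1, 2, 5, 9, 3]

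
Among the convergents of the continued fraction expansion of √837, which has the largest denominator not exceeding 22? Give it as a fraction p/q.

405/14

√837 = [28; 1, 13, 2, 13, 1, 56, …] (period length 6).
Convergents:
  p_0/q_0 = 28/1
  p_1/q_1 = 29/1
  p_2/q_2 = 405/14
  p_3/q_3 = 839/29
q_2 = 14 ≤ 22 < 29 = q_3, so the answer is 405/14.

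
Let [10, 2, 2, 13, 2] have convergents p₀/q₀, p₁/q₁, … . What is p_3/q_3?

697/67

Using pₖ = aₖpₖ₋₁ + pₖ₋₂, qₖ = aₖqₖ₋₁ + qₖ₋₂ (with p₋₁=1, p₋₂=0, q₋₁=0, q₋₂=1):
  k=0: a=10, p=10, q=1
  k=1: a=2, p=21, q=2
  k=2: a=2, p=52, q=5
  k=3: a=13, p=697, q=67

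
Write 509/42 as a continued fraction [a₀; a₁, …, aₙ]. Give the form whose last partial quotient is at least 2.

509 = 12·42 + 5
42 = 8·5 + 2
5 = 2·2 + 1
2 = 2·1 + 0  (stop)
So 509/42 = [12; 8, 2, 2].

[12; 8, 2, 2]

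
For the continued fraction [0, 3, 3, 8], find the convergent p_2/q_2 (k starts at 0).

3/10

Using pₖ = aₖpₖ₋₁ + pₖ₋₂, qₖ = aₖqₖ₋₁ + qₖ₋₂ (with p₋₁=1, p₋₂=0, q₋₁=0, q₋₂=1):
  k=0: a=0, p=0, q=1
  k=1: a=3, p=1, q=3
  k=2: a=3, p=3, q=10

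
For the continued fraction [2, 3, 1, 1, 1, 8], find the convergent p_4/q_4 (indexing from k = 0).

25/11

Using pₖ = aₖpₖ₋₁ + pₖ₋₂, qₖ = aₖqₖ₋₁ + qₖ₋₂ (with p₋₁=1, p₋₂=0, q₋₁=0, q₋₂=1):
  k=0: a=2, p=2, q=1
  k=1: a=3, p=7, q=3
  k=2: a=1, p=9, q=4
  k=3: a=1, p=16, q=7
  k=4: a=1, p=25, q=11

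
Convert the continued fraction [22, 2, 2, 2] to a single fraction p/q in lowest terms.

269/12

Using pₖ = aₖpₖ₋₁ + pₖ₋₂ and qₖ = aₖqₖ₋₁ + qₖ₋₂:
  k=0: a=22, p=22, q=1
  k=1: a=2, p=45, q=2
  k=2: a=2, p=112, q=5
  k=3: a=2, p=269, q=12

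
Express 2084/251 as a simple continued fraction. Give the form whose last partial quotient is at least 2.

2084 = 8·251 + 76
251 = 3·76 + 23
76 = 3·23 + 7
23 = 3·7 + 2
7 = 3·2 + 1
2 = 2·1 + 0  (stop)
So 2084/251 = [8; 3, 3, 3, 3, 2].

[8; 3, 3, 3, 3, 2]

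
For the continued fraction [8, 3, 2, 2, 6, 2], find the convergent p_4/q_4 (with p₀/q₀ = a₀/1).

Using pₖ = aₖpₖ₋₁ + pₖ₋₂, qₖ = aₖqₖ₋₁ + qₖ₋₂ (with p₋₁=1, p₋₂=0, q₋₁=0, q₋₂=1):
  k=0: a=8, p=8, q=1
  k=1: a=3, p=25, q=3
  k=2: a=2, p=58, q=7
  k=3: a=2, p=141, q=17
  k=4: a=6, p=904, q=109

904/109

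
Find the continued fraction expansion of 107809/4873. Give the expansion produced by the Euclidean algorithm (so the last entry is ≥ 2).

[22; 8, 12, 3, 3, 1, 3]

107809 = 22*4873 + 603
4873 = 8*603 + 49
603 = 12*49 + 15
49 = 3*15 + 4
15 = 3*4 + 3
4 = 1*3 + 1
3 = 3*1 + 0  (stop)
So 107809/4873 = [22; 8, 12, 3, 3, 1, 3].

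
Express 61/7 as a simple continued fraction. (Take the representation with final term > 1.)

[8; 1, 2, 2]

61 = 8×7 + 5
7 = 1×5 + 2
5 = 2×2 + 1
2 = 2×1 + 0  (stop)
So 61/7 = [8; 1, 2, 2].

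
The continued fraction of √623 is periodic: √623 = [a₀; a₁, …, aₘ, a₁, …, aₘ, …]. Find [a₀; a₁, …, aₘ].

[24; 1, 23, 1, 48]

a₀ = ⌊√623⌋ = 24.
With m₀=0, d₀=1 and mₖ₊₁ = dₖaₖ − mₖ, dₖ₊₁ = (n − mₖ₊₁²)/dₖ, aₖ₊₁ = ⌊(a₀+mₖ₊₁)/dₖ₊₁⌋:
  k=1: m=24, d=47, a=1
  k=2: m=23, d=2, a=23
  k=3: m=23, d=47, a=1
  k=4: m=24, d=1, a=48
d=1 and a=2a₀=48 at k=4, so the next step gives (m, d) = (24, 47) again — its k=1 value — and the period has length 4.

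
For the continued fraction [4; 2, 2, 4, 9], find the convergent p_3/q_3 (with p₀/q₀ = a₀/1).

97/22

Using pₖ = aₖpₖ₋₁ + pₖ₋₂, qₖ = aₖqₖ₋₁ + qₖ₋₂ (with p₋₁=1, p₋₂=0, q₋₁=0, q₋₂=1):
  k=0: a=4, p=4, q=1
  k=1: a=2, p=9, q=2
  k=2: a=2, p=22, q=5
  k=3: a=4, p=97, q=22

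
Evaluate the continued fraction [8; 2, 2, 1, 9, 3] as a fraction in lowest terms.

1778/211

Using pₖ = aₖpₖ₋₁ + pₖ₋₂ and qₖ = aₖqₖ₋₁ + qₖ₋₂:
  k=0: a=8, p=8, q=1
  k=1: a=2, p=17, q=2
  k=2: a=2, p=42, q=5
  k=3: a=1, p=59, q=7
  k=4: a=9, p=573, q=68
  k=5: a=3, p=1778, q=211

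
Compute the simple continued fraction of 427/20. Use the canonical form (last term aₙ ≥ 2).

427 = 21·20 + 7
20 = 2·7 + 6
7 = 1·6 + 1
6 = 6·1 + 0  (stop)
So 427/20 = [21; 2, 1, 6].

[21; 2, 1, 6]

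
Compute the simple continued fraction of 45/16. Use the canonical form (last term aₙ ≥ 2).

[2; 1, 4, 3]

45 = 2·16 + 13
16 = 1·13 + 3
13 = 4·3 + 1
3 = 3·1 + 0  (stop)
So 45/16 = [2; 1, 4, 3].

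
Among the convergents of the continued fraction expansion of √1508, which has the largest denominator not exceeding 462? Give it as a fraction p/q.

√1508 = [38; 1, 4, 1, 76, …] (period length 4).
Convergents:
  p_0/q_0 = 38/1
  p_1/q_1 = 39/1
  p_2/q_2 = 194/5
  p_3/q_3 = 233/6
  p_4/q_4 = 17902/461
  p_5/q_5 = 18135/467
q_4 = 461 ≤ 462 < 467 = q_5, so the answer is 17902/461.

17902/461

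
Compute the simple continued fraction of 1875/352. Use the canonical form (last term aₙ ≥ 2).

[5; 3, 16, 2, 3]

1875 = 5*352 + 115
352 = 3*115 + 7
115 = 16*7 + 3
7 = 2*3 + 1
3 = 3*1 + 0  (stop)
So 1875/352 = [5; 3, 16, 2, 3].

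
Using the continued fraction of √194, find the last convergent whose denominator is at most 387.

√194 = [13; 1, 12, 1, 26, …] (period length 4).
Convergents:
  p_0/q_0 = 13/1
  p_1/q_1 = 14/1
  p_2/q_2 = 181/13
  p_3/q_3 = 195/14
  p_4/q_4 = 5251/377
  p_5/q_5 = 5446/391
q_4 = 377 ≤ 387 < 391 = q_5, so the answer is 5251/377.

5251/377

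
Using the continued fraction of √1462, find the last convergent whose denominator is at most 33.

650/17

√1462 = [38; 4, 4, 4, 76, …] (period length 4).
Convergents:
  p_0/q_0 = 38/1
  p_1/q_1 = 153/4
  p_2/q_2 = 650/17
  p_3/q_3 = 2753/72
q_2 = 17 ≤ 33 < 72 = q_3, so the answer is 650/17.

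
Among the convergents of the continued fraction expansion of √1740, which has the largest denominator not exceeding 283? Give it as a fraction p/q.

√1740 = [41; 1, 2, 2, 20, 2, 2, 1, 82, …] (period length 8).
Convergents:
  p_0/q_0 = 41/1
  p_1/q_1 = 42/1
  p_2/q_2 = 125/3
  p_3/q_3 = 292/7
  p_4/q_4 = 5965/143
  p_5/q_5 = 12222/293
q_4 = 143 ≤ 283 < 293 = q_5, so the answer is 5965/143.

5965/143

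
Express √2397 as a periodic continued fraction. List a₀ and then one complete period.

[48; 1, 23, 2, 23, 1, 96]

a₀ = ⌊√2397⌋ = 48.
With m₀=0, d₀=1 and mₖ₊₁ = dₖaₖ − mₖ, dₖ₊₁ = (n − mₖ₊₁²)/dₖ, aₖ₊₁ = ⌊(a₀+mₖ₊₁)/dₖ₊₁⌋:
  k=1: m=48, d=93, a=1
  k=2: m=45, d=4, a=23
  k=3: m=47, d=47, a=2
  k=4: m=47, d=4, a=23
  k=5: m=45, d=93, a=1
  k=6: m=48, d=1, a=96
d=1 and a=2a₀=96 at k=6, so the next step gives (m, d) = (48, 93) again — its k=1 value — and the period has length 6.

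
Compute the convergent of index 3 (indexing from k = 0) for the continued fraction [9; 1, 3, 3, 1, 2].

127/13

Using pₖ = aₖpₖ₋₁ + pₖ₋₂, qₖ = aₖqₖ₋₁ + qₖ₋₂ (with p₋₁=1, p₋₂=0, q₋₁=0, q₋₂=1):
  k=0: a=9, p=9, q=1
  k=1: a=1, p=10, q=1
  k=2: a=3, p=39, q=4
  k=3: a=3, p=127, q=13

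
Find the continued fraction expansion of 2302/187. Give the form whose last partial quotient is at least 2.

[12; 3, 4, 2, 6]

2302 = 12·187 + 58
187 = 3·58 + 13
58 = 4·13 + 6
13 = 2·6 + 1
6 = 6·1 + 0  (stop)
So 2302/187 = [12; 3, 4, 2, 6].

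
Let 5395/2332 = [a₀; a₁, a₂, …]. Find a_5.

5395 = 2·2332 + 731   →  a_0 = 2
2332 = 3·731 + 139   →  a_1 = 3
731 = 5·139 + 36   →  a_2 = 5
139 = 3·36 + 31   →  a_3 = 3
36 = 1·31 + 5   →  a_4 = 1
31 = 6·5 + 1   →  a_5 = 6

6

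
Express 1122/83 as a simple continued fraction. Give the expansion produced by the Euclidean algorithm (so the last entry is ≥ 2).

1122 = 13·83 + 43
83 = 1·43 + 40
43 = 1·40 + 3
40 = 13·3 + 1
3 = 3·1 + 0  (stop)
So 1122/83 = [13; 1, 1, 13, 3].

[13; 1, 1, 13, 3]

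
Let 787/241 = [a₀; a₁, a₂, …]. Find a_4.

3

787 = 3·241 + 64   →  a_0 = 3
241 = 3·64 + 49   →  a_1 = 3
64 = 1·49 + 15   →  a_2 = 1
49 = 3·15 + 4   →  a_3 = 3
15 = 3·4 + 3   →  a_4 = 3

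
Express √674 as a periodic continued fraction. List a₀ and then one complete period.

a₀ = ⌊√674⌋ = 25.
With m₀=0, d₀=1 and mₖ₊₁ = dₖaₖ − mₖ, dₖ₊₁ = (n − mₖ₊₁²)/dₖ, aₖ₊₁ = ⌊(a₀+mₖ₊₁)/dₖ₊₁⌋:
  k=1: m=25, d=49, a=1
  k=2: m=24, d=2, a=24
  k=3: m=24, d=49, a=1
  k=4: m=25, d=1, a=50
d=1 and a=2a₀=50 at k=4, so the next step gives (m, d) = (25, 49) again — its k=1 value — and the period has length 4.

[25; 1, 24, 1, 50]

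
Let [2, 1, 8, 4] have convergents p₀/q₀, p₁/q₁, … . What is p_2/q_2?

Using pₖ = aₖpₖ₋₁ + pₖ₋₂, qₖ = aₖqₖ₋₁ + qₖ₋₂ (with p₋₁=1, p₋₂=0, q₋₁=0, q₋₂=1):
  k=0: a=2, p=2, q=1
  k=1: a=1, p=3, q=1
  k=2: a=8, p=26, q=9

26/9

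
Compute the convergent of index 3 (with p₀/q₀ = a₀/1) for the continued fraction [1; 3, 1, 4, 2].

24/19

Using pₖ = aₖpₖ₋₁ + pₖ₋₂, qₖ = aₖqₖ₋₁ + qₖ₋₂ (with p₋₁=1, p₋₂=0, q₋₁=0, q₋₂=1):
  k=0: a=1, p=1, q=1
  k=1: a=3, p=4, q=3
  k=2: a=1, p=5, q=4
  k=3: a=4, p=24, q=19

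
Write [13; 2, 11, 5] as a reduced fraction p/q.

1577/117

Using pₖ = aₖpₖ₋₁ + pₖ₋₂ and qₖ = aₖqₖ₋₁ + qₖ₋₂:
  k=0: a=13, p=13, q=1
  k=1: a=2, p=27, q=2
  k=2: a=11, p=310, q=23
  k=3: a=5, p=1577, q=117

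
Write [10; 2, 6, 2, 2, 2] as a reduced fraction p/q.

Fold from the inside: start with 2/1.
  2 + 1/2 = 5/2
  2 + 2/5 = 12/5
  6 + 5/12 = 77/12
  2 + 12/77 = 166/77
  10 + 77/166 = 1737/166

1737/166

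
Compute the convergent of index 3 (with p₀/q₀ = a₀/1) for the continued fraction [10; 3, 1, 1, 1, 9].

72/7

Using pₖ = aₖpₖ₋₁ + pₖ₋₂, qₖ = aₖqₖ₋₁ + qₖ₋₂ (with p₋₁=1, p₋₂=0, q₋₁=0, q₋₂=1):
  k=0: a=10, p=10, q=1
  k=1: a=3, p=31, q=3
  k=2: a=1, p=41, q=4
  k=3: a=1, p=72, q=7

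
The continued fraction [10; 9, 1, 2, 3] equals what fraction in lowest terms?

980/97

Using pₖ = aₖpₖ₋₁ + pₖ₋₂ and qₖ = aₖqₖ₋₁ + qₖ₋₂:
  k=0: a=10, p=10, q=1
  k=1: a=9, p=91, q=9
  k=2: a=1, p=101, q=10
  k=3: a=2, p=293, q=29
  k=4: a=3, p=980, q=97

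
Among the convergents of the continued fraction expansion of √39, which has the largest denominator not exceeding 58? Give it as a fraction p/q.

306/49

√39 = [6; 4, 12, …] (period length 2).
Convergents:
  p_0/q_0 = 6/1
  p_1/q_1 = 25/4
  p_2/q_2 = 306/49
  p_3/q_3 = 1249/200
q_2 = 49 ≤ 58 < 200 = q_3, so the answer is 306/49.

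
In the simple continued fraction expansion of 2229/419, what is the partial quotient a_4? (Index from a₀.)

2229 = 5·419 + 134   →  a_0 = 5
419 = 3·134 + 17   →  a_1 = 3
134 = 7·17 + 15   →  a_2 = 7
17 = 1·15 + 2   →  a_3 = 1
15 = 7·2 + 1   →  a_4 = 7

7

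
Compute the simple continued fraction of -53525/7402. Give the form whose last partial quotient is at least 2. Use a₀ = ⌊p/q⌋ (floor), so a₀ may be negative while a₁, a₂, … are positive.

[-8; 1, 3, 3, 15, 12, 3]

-53525 = -8·7402 + 5691
7402 = 1·5691 + 1711
5691 = 3·1711 + 558
1711 = 3·558 + 37
558 = 15·37 + 3
37 = 12·3 + 1
3 = 3·1 + 0  (stop)
So -53525/7402 = [-8; 1, 3, 3, 15, 12, 3].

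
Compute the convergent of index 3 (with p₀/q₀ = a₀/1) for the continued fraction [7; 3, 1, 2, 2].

80/11

Using pₖ = aₖpₖ₋₁ + pₖ₋₂, qₖ = aₖqₖ₋₁ + qₖ₋₂ (with p₋₁=1, p₋₂=0, q₋₁=0, q₋₂=1):
  k=0: a=7, p=7, q=1
  k=1: a=3, p=22, q=3
  k=2: a=1, p=29, q=4
  k=3: a=2, p=80, q=11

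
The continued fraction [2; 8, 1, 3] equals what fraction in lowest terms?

Using pₖ = aₖpₖ₋₁ + pₖ₋₂ and qₖ = aₖqₖ₋₁ + qₖ₋₂:
  k=0: a=2, p=2, q=1
  k=1: a=8, p=17, q=8
  k=2: a=1, p=19, q=9
  k=3: a=3, p=74, q=35

74/35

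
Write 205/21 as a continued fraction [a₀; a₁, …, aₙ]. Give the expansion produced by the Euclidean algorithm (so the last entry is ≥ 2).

205 = 9*21 + 16
21 = 1*16 + 5
16 = 3*5 + 1
5 = 5*1 + 0  (stop)
So 205/21 = [9; 1, 3, 5].

[9; 1, 3, 5]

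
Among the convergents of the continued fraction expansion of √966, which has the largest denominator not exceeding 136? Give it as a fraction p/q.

√966 = [31; 12, 2, 2, 2, 12, 62, …] (period length 6).
Convergents:
  p_0/q_0 = 31/1
  p_1/q_1 = 373/12
  p_2/q_2 = 777/25
  p_3/q_3 = 1927/62
  p_4/q_4 = 4631/149
q_3 = 62 ≤ 136 < 149 = q_4, so the answer is 1927/62.

1927/62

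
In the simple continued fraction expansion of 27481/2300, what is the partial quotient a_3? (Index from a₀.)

3

27481 = 11·2300 + 2181   →  a_0 = 11
2300 = 1·2181 + 119   →  a_1 = 1
2181 = 18·119 + 39   →  a_2 = 18
119 = 3·39 + 2   →  a_3 = 3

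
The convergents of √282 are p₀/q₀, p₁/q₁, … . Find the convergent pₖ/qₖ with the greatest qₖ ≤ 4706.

√282 = [16; 1, 3, 1, 4, 1, 3, 1, 32, …] (period length 8).
Convergents:
  p_0/q_0 = 16/1
  p_1/q_1 = 17/1
  p_2/q_2 = 67/4
  p_3/q_3 = 84/5
  p_4/q_4 = 403/24
  p_5/q_5 = 487/29
  p_6/q_6 = 1864/111
  p_7/q_7 = 2351/140
  p_8/q_8 = 77096/4591
  p_9/q_9 = 79447/4731
q_8 = 4591 ≤ 4706 < 4731 = q_9, so the answer is 77096/4591.

77096/4591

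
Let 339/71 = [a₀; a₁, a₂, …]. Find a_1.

339 = 4·71 + 55   →  a_0 = 4
71 = 1·55 + 16   →  a_1 = 1

1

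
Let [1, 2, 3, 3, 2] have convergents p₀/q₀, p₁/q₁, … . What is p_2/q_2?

Using pₖ = aₖpₖ₋₁ + pₖ₋₂, qₖ = aₖqₖ₋₁ + qₖ₋₂ (with p₋₁=1, p₋₂=0, q₋₁=0, q₋₂=1):
  k=0: a=1, p=1, q=1
  k=1: a=2, p=3, q=2
  k=2: a=3, p=10, q=7

10/7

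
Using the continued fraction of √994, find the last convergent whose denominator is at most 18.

√994 = [31; 1, 1, 8, 1, 1, 62, …] (period length 6).
Convergents:
  p_0/q_0 = 31/1
  p_1/q_1 = 32/1
  p_2/q_2 = 63/2
  p_3/q_3 = 536/17
  p_4/q_4 = 599/19
q_3 = 17 ≤ 18 < 19 = q_4, so the answer is 536/17.

536/17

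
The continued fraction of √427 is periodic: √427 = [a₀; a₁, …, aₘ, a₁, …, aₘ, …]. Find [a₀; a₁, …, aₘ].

a₀ = ⌊√427⌋ = 20.
With m₀=0, d₀=1 and mₖ₊₁ = dₖaₖ − mₖ, dₖ₊₁ = (n − mₖ₊₁²)/dₖ, aₖ₊₁ = ⌊(a₀+mₖ₊₁)/dₖ₊₁⌋:
  k=1: m=20, d=27, a=1
  k=2: m=7, d=14, a=1
  k=3: m=7, d=27, a=1
  k=4: m=20, d=1, a=40
d=1 and a=2a₀=40 at k=4, so the next step gives (m, d) = (20, 27) again — its k=1 value — and the period has length 4.

[20; 1, 1, 1, 40]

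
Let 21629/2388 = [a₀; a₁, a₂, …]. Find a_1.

21629 = 9·2388 + 137   →  a_0 = 9
2388 = 17·137 + 59   →  a_1 = 17

17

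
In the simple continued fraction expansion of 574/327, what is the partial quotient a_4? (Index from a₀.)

574 = 1·327 + 247   →  a_0 = 1
327 = 1·247 + 80   →  a_1 = 1
247 = 3·80 + 7   →  a_2 = 3
80 = 11·7 + 3   →  a_3 = 11
7 = 2·3 + 1   →  a_4 = 2

2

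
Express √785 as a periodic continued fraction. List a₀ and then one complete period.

a₀ = ⌊√785⌋ = 28.

[28; 56]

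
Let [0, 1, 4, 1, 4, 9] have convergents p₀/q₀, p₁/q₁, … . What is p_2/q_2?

Using pₖ = aₖpₖ₋₁ + pₖ₋₂, qₖ = aₖqₖ₋₁ + qₖ₋₂ (with p₋₁=1, p₋₂=0, q₋₁=0, q₋₂=1):
  k=0: a=0, p=0, q=1
  k=1: a=1, p=1, q=1
  k=2: a=4, p=4, q=5

4/5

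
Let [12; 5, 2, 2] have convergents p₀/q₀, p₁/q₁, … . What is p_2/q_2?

134/11

Using pₖ = aₖpₖ₋₁ + pₖ₋₂, qₖ = aₖqₖ₋₁ + qₖ₋₂ (with p₋₁=1, p₋₂=0, q₋₁=0, q₋₂=1):
  k=0: a=12, p=12, q=1
  k=1: a=5, p=61, q=5
  k=2: a=2, p=134, q=11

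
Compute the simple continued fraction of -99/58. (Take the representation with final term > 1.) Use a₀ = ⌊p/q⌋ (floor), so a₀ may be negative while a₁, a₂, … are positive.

[-2; 3, 2, 2, 3]

-99 = -2·58 + 17
58 = 3·17 + 7
17 = 2·7 + 3
7 = 2·3 + 1
3 = 3·1 + 0  (stop)
So -99/58 = [-2; 3, 2, 2, 3].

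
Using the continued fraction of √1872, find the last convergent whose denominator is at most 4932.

√1872 = [43; 3, 1, 3, 86, …] (period length 4).
Convergents:
  p_0/q_0 = 43/1
  p_1/q_1 = 130/3
  p_2/q_2 = 173/4
  p_3/q_3 = 649/15
  p_4/q_4 = 55987/1294
  p_5/q_5 = 168610/3897
  p_6/q_6 = 224597/5191
q_5 = 3897 ≤ 4932 < 5191 = q_6, so the answer is 168610/3897.

168610/3897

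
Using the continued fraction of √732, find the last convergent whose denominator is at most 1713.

26325/973

√732 = [27; 18, 54, …] (period length 2).
Convergents:
  p_0/q_0 = 27/1
  p_1/q_1 = 487/18
  p_2/q_2 = 26325/973
  p_3/q_3 = 474337/17532
q_2 = 973 ≤ 1713 < 17532 = q_3, so the answer is 26325/973.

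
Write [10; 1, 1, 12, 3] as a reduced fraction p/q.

Fold from the inside: start with 3/1.
  12 + 1/3 = 37/3
  1 + 3/37 = 40/37
  1 + 37/40 = 77/40
  10 + 40/77 = 810/77

810/77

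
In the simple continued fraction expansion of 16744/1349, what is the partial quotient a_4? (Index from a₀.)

16744 = 12·1349 + 556   →  a_0 = 12
1349 = 2·556 + 237   →  a_1 = 2
556 = 2·237 + 82   →  a_2 = 2
237 = 2·82 + 73   →  a_3 = 2
82 = 1·73 + 9   →  a_4 = 1

1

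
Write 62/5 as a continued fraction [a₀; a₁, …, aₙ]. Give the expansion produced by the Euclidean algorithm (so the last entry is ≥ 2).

[12; 2, 2]

62 = 12·5 + 2
5 = 2·2 + 1
2 = 2·1 + 0  (stop)
So 62/5 = [12; 2, 2].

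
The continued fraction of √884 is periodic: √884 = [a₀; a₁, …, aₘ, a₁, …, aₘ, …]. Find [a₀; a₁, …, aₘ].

a₀ = ⌊√884⌋ = 29.

[29; 1, 2, 1, 2, 1, 2, 1, 58]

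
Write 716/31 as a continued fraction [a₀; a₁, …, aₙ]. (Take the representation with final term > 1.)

[23; 10, 3]

716 = 23*31 + 3
31 = 10*3 + 1
3 = 3*1 + 0  (stop)
So 716/31 = [23; 10, 3].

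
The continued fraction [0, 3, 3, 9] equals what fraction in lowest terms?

28/93

Fold from the inside: start with 9/1.
  3 + 1/9 = 28/9
  3 + 9/28 = 93/28
  0 + 28/93 = 28/93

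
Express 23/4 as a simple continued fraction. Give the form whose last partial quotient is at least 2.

23 = 5·4 + 3
4 = 1·3 + 1
3 = 3·1 + 0  (stop)
So 23/4 = [5; 1, 3].

[5; 1, 3]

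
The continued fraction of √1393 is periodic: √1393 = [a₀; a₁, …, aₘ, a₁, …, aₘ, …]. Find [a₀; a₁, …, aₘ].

[37; 3, 10, 3, 74]

a₀ = ⌊√1393⌋ = 37.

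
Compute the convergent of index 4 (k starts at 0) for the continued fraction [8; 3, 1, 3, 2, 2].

281/34

Using pₖ = aₖpₖ₋₁ + pₖ₋₂, qₖ = aₖqₖ₋₁ + qₖ₋₂ (with p₋₁=1, p₋₂=0, q₋₁=0, q₋₂=1):
  k=0: a=8, p=8, q=1
  k=1: a=3, p=25, q=3
  k=2: a=1, p=33, q=4
  k=3: a=3, p=124, q=15
  k=4: a=2, p=281, q=34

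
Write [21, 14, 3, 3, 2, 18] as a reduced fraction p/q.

127789/6065

Using pₖ = aₖpₖ₋₁ + pₖ₋₂ and qₖ = aₖqₖ₋₁ + qₖ₋₂:
  k=0: a=21, p=21, q=1
  k=1: a=14, p=295, q=14
  k=2: a=3, p=906, q=43
  k=3: a=3, p=3013, q=143
  k=4: a=2, p=6932, q=329
  k=5: a=18, p=127789, q=6065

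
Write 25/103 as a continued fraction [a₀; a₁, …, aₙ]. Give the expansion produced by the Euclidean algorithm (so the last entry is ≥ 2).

25 = 0*103 + 25
103 = 4*25 + 3
25 = 8*3 + 1
3 = 3*1 + 0  (stop)
So 25/103 = [0; 4, 8, 3].

[0; 4, 8, 3]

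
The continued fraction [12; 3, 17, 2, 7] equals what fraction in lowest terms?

9874/801

Fold from the inside: start with 7/1.
  2 + 1/7 = 15/7
  17 + 7/15 = 262/15
  3 + 15/262 = 801/262
  12 + 262/801 = 9874/801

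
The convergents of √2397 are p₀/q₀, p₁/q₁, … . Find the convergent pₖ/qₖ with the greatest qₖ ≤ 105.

2399/49

√2397 = [48; 1, 23, 2, 23, 1, 96, …] (period length 6).
Convergents:
  p_0/q_0 = 48/1
  p_1/q_1 = 49/1
  p_2/q_2 = 1175/24
  p_3/q_3 = 2399/49
  p_4/q_4 = 56352/1151
q_3 = 49 ≤ 105 < 1151 = q_4, so the answer is 2399/49.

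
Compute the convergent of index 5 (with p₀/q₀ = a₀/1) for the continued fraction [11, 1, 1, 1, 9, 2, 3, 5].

Using pₖ = aₖpₖ₋₁ + pₖ₋₂, qₖ = aₖqₖ₋₁ + qₖ₋₂ (with p₋₁=1, p₋₂=0, q₋₁=0, q₋₂=1):
  k=0: a=11, p=11, q=1
  k=1: a=1, p=12, q=1
  k=2: a=1, p=23, q=2
  k=3: a=1, p=35, q=3
  k=4: a=9, p=338, q=29
  k=5: a=2, p=711, q=61

711/61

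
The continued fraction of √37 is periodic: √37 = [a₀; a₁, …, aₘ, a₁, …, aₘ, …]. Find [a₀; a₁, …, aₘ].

a₀ = ⌊√37⌋ = 6.
With m₀=0, d₀=1 and mₖ₊₁ = dₖaₖ − mₖ, dₖ₊₁ = (n − mₖ₊₁²)/dₖ, aₖ₊₁ = ⌊(a₀+mₖ₊₁)/dₖ₊₁⌋:
  k=1: m=6, d=1, a=12
d=1 and a=2a₀=12 at k=1, so the next step gives (m, d) = (6, 1) again — its k=1 value — and the period has length 1.

[6; 12]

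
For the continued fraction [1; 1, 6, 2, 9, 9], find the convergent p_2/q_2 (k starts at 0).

Using pₖ = aₖpₖ₋₁ + pₖ₋₂, qₖ = aₖqₖ₋₁ + qₖ₋₂ (with p₋₁=1, p₋₂=0, q₋₁=0, q₋₂=1):
  k=0: a=1, p=1, q=1
  k=1: a=1, p=2, q=1
  k=2: a=6, p=13, q=7

13/7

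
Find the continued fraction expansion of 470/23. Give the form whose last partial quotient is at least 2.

[20; 2, 3, 3]

470 = 20*23 + 10
23 = 2*10 + 3
10 = 3*3 + 1
3 = 3*1 + 0  (stop)
So 470/23 = [20; 2, 3, 3].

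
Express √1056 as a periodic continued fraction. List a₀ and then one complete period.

a₀ = ⌊√1056⌋ = 32.
With m₀=0, d₀=1 and mₖ₊₁ = dₖaₖ − mₖ, dₖ₊₁ = (n − mₖ₊₁²)/dₖ, aₖ₊₁ = ⌊(a₀+mₖ₊₁)/dₖ₊₁⌋:
  k=1: m=32, d=32, a=2
  k=2: m=32, d=1, a=64
d=1 and a=2a₀=64 at k=2, so the next step gives (m, d) = (32, 32) again — its k=1 value — and the period has length 2.

[32; 2, 64]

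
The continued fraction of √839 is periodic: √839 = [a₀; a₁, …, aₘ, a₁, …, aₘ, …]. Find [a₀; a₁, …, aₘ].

[28; 1, 27, 1, 56]

a₀ = ⌊√839⌋ = 28.
With m₀=0, d₀=1 and mₖ₊₁ = dₖaₖ − mₖ, dₖ₊₁ = (n − mₖ₊₁²)/dₖ, aₖ₊₁ = ⌊(a₀+mₖ₊₁)/dₖ₊₁⌋:
  k=1: m=28, d=55, a=1
  k=2: m=27, d=2, a=27
  k=3: m=27, d=55, a=1
  k=4: m=28, d=1, a=56
d=1 and a=2a₀=56 at k=4, so the next step gives (m, d) = (28, 55) again — its k=1 value — and the period has length 4.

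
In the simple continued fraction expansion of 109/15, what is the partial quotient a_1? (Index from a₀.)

3

109 = 7·15 + 4   →  a_0 = 7
15 = 3·4 + 3   →  a_1 = 3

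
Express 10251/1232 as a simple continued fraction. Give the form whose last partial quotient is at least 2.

10251 = 8×1232 + 395
1232 = 3×395 + 47
395 = 8×47 + 19
47 = 2×19 + 9
19 = 2×9 + 1
9 = 9×1 + 0  (stop)
So 10251/1232 = [8; 3, 8, 2, 2, 9].

[8; 3, 8, 2, 2, 9]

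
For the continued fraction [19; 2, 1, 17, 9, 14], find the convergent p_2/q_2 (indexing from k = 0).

Using pₖ = aₖpₖ₋₁ + pₖ₋₂, qₖ = aₖqₖ₋₁ + qₖ₋₂ (with p₋₁=1, p₋₂=0, q₋₁=0, q₋₂=1):
  k=0: a=19, p=19, q=1
  k=1: a=2, p=39, q=2
  k=2: a=1, p=58, q=3

58/3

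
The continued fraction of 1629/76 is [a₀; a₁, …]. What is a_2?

1629 = 21·76 + 33   →  a_0 = 21
76 = 2·33 + 10   →  a_1 = 2
33 = 3·10 + 3   →  a_2 = 3

3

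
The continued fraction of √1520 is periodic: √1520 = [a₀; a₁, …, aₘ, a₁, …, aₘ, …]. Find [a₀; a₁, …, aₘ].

a₀ = ⌊√1520⌋ = 38.
With m₀=0, d₀=1 and mₖ₊₁ = dₖaₖ − mₖ, dₖ₊₁ = (n − mₖ₊₁²)/dₖ, aₖ₊₁ = ⌊(a₀+mₖ₊₁)/dₖ₊₁⌋:
  k=1: m=38, d=76, a=1
  k=2: m=38, d=1, a=76
d=1 and a=2a₀=76 at k=2, so the next step gives (m, d) = (38, 76) again — its k=1 value — and the period has length 2.

[38; 1, 76]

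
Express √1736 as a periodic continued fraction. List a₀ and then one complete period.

[41; 1, 1, 1, 82]

a₀ = ⌊√1736⌋ = 41.
With m₀=0, d₀=1 and mₖ₊₁ = dₖaₖ − mₖ, dₖ₊₁ = (n − mₖ₊₁²)/dₖ, aₖ₊₁ = ⌊(a₀+mₖ₊₁)/dₖ₊₁⌋:
  k=1: m=41, d=55, a=1
  k=2: m=14, d=28, a=1
  k=3: m=14, d=55, a=1
  k=4: m=41, d=1, a=82
d=1 and a=2a₀=82 at k=4, so the next step gives (m, d) = (41, 55) again — its k=1 value — and the period has length 4.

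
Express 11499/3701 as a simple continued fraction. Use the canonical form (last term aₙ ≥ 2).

11499 = 3×3701 + 396
3701 = 9×396 + 137
396 = 2×137 + 122
137 = 1×122 + 15
122 = 8×15 + 2
15 = 7×2 + 1
2 = 2×1 + 0  (stop)
So 11499/3701 = [3; 9, 2, 1, 8, 7, 2].

[3; 9, 2, 1, 8, 7, 2]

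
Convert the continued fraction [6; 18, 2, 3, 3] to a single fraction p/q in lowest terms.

2567/424

Fold from the inside: start with 3/1.
  3 + 1/3 = 10/3
  2 + 3/10 = 23/10
  18 + 10/23 = 424/23
  6 + 23/424 = 2567/424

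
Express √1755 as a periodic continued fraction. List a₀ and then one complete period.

[41; 1, 8, 3, 8, 1, 82]

a₀ = ⌊√1755⌋ = 41.
With m₀=0, d₀=1 and mₖ₊₁ = dₖaₖ − mₖ, dₖ₊₁ = (n − mₖ₊₁²)/dₖ, aₖ₊₁ = ⌊(a₀+mₖ₊₁)/dₖ₊₁⌋:
  k=1: m=41, d=74, a=1
  k=2: m=33, d=9, a=8
  k=3: m=39, d=26, a=3
  k=4: m=39, d=9, a=8
  k=5: m=33, d=74, a=1
  k=6: m=41, d=1, a=82
d=1 and a=2a₀=82 at k=6, so the next step gives (m, d) = (41, 74) again — its k=1 value — and the period has length 6.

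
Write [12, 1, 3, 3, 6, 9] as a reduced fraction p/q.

9589/751

Fold from the inside: start with 9/1.
  6 + 1/9 = 55/9
  3 + 9/55 = 174/55
  3 + 55/174 = 577/174
  1 + 174/577 = 751/577
  12 + 577/751 = 9589/751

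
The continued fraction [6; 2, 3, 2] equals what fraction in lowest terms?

Using pₖ = aₖpₖ₋₁ + pₖ₋₂ and qₖ = aₖqₖ₋₁ + qₖ₋₂:
  k=0: a=6, p=6, q=1
  k=1: a=2, p=13, q=2
  k=2: a=3, p=45, q=7
  k=3: a=2, p=103, q=16

103/16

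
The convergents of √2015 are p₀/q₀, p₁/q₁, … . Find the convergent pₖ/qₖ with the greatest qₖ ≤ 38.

√2015 = [44; 1, 7, 1, 88, …] (period length 4).
Convergents:
  p_0/q_0 = 44/1
  p_1/q_1 = 45/1
  p_2/q_2 = 359/8
  p_3/q_3 = 404/9
  p_4/q_4 = 35911/800
q_3 = 9 ≤ 38 < 800 = q_4, so the answer is 404/9.

404/9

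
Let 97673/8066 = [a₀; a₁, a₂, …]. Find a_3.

97673 = 12·8066 + 881   →  a_0 = 12
8066 = 9·881 + 137   →  a_1 = 9
881 = 6·137 + 59   →  a_2 = 6
137 = 2·59 + 19   →  a_3 = 2

2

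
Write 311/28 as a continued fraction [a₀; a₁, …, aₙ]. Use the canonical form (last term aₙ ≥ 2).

[11; 9, 3]

311 = 11×28 + 3
28 = 9×3 + 1
3 = 3×1 + 0  (stop)
So 311/28 = [11; 9, 3].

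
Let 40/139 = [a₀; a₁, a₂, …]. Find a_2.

2

40 = 0·139 + 40   →  a_0 = 0
139 = 3·40 + 19   →  a_1 = 3
40 = 2·19 + 2   →  a_2 = 2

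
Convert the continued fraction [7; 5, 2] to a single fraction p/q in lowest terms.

79/11

Fold from the inside: start with 2/1.
  5 + 1/2 = 11/2
  7 + 2/11 = 79/11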